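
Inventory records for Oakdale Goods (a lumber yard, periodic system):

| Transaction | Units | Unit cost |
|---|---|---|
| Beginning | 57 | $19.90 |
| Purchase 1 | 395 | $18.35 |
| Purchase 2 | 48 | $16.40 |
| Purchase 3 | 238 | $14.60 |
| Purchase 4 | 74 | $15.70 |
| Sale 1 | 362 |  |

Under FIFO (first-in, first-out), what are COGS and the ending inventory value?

Sale 1 (362) [FIFO — oldest first]: 57 @ $19.90 + 305 @ $18.35 = $6,731.05
Ending inventory: 90 @ $18.35 + 48 @ $16.40 + 238 @ $14.60 + 74 @ $15.70 = $7,075.30
Check: goods available $13,806.35 = COGS $6,731.05 + ending $7,075.30

COGS = $6,731.05; ending inventory = $7,075.30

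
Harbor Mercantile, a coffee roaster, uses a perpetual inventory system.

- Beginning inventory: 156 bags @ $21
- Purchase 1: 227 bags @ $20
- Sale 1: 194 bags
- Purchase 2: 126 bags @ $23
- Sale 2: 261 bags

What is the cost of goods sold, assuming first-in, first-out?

Sale 1 (194) [FIFO — oldest first]: 156 @ $21 + 38 @ $20 = $4,036
Sale 2 (261) [FIFO — oldest first]: 189 @ $20 + 72 @ $23 = $5,436
Total COGS = $4,036 + $5,436 = $9,472
Ending inventory: 54 @ $23 = $1,242
Check: goods available $10,714 = COGS $9,472 + ending $1,242

COGS = $9,472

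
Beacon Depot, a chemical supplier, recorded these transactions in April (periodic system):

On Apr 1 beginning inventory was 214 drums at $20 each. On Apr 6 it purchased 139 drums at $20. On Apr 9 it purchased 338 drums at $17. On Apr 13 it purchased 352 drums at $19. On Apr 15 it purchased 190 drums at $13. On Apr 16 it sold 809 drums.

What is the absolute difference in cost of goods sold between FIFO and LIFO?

$1,351

FIFO COGS: 214 @ $20 + 139 @ $20 + 338 @ $17 + 118 @ $19 = $15,048
LIFO COGS: 190 @ $13 + 352 @ $19 + 267 @ $17 = $13,697
Difference = |$15,048 − $13,697| = $1,351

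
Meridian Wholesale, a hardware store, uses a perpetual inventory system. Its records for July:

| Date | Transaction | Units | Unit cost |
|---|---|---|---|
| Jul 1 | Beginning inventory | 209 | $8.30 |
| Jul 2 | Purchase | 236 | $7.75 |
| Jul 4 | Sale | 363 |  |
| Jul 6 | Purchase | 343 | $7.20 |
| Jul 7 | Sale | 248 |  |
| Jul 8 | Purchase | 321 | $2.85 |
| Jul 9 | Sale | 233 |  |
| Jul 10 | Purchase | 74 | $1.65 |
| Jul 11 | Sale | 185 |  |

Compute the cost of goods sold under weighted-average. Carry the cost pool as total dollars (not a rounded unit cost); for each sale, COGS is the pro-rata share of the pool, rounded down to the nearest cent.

COGS = $6,478.89

After Jul 1: 209 on hand, pool $1,734.70 (≈ $8.3000 each)
After Jul 2: 445 on hand, pool $3,563.70 (≈ $8.0083 each)
Jul 4, sell 363: 363/445 × $3,563.70 → $2,907.01
After Jul 6: 425 on hand, pool $3,126.29 (≈ $7.3560 each)
Jul 7, sell 248: 248/425 × $3,126.29 → $1,824.28
After Jul 8: 498 on hand, pool $2,216.86 (≈ $4.4515 each)
Jul 9, sell 233: 233/498 × $2,216.86 → $1,037.20
After Jul 10: 339 on hand, pool $1,301.76 (≈ $3.8400 each)
Jul 11, sell 185: 185/339 × $1,301.76 → $710.40
Total COGS = $2,907.01 + $1,824.28 + $1,037.20 + $710.40 = $6,478.89
Ending inventory (cost pool remaining) = $591.36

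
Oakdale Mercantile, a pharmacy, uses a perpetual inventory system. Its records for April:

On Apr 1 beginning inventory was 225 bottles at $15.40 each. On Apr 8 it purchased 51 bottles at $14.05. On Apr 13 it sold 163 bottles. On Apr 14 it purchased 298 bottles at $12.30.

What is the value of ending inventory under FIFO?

Ending inventory = $5,336.75

Apr 13, 163 sold [FIFO — oldest first]: 163 @ $15.40 = $2,510.20
Ending inventory: 62 @ $15.40 + 51 @ $14.05 + 298 @ $12.30 = $5,336.75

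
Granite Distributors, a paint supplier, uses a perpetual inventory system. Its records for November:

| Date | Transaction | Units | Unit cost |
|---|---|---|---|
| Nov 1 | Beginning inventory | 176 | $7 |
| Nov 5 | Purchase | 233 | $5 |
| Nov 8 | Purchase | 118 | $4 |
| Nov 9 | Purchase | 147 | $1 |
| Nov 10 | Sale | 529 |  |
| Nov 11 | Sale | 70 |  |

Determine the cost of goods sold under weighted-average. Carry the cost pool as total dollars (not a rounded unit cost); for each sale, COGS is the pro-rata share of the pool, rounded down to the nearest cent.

COGS = $2,680.38

After Nov 1: 176 on hand, pool $1,232.00 (≈ $7.0000 each)
After Nov 5: 409 on hand, pool $2,397.00 (≈ $5.8606 each)
After Nov 8: 527 on hand, pool $2,869.00 (≈ $5.4440 each)
After Nov 9: 674 on hand, pool $3,016.00 (≈ $4.4748 each)
Nov 10, sell 529: 529/674 × $3,016.00 → $2,367.15
Nov 11, sell 70: 70/145 × $648.85 → $313.23
Total COGS = $2,367.15 + $313.23 = $2,680.38
Ending inventory (cost pool remaining) = $335.62
Check: goods available $3,016.00 = COGS $2,680.38 + ending $335.62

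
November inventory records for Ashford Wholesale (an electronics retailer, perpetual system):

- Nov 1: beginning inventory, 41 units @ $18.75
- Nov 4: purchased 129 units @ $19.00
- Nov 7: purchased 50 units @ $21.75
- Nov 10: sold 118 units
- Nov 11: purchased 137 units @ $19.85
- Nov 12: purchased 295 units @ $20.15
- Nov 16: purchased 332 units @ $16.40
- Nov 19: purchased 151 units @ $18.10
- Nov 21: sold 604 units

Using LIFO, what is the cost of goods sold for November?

COGS = $12,995.55

Nov 10, 118 sold [LIFO — newest first]: 50 @ $21.75 + 68 @ $19.00 = $2,379.50
Nov 21, 604 sold [LIFO — newest first]: 151 @ $18.10 + 332 @ $16.40 + 121 @ $20.15 = $10,616.05
Total COGS = $2,379.50 + $10,616.05 = $12,995.55
Ending inventory: 41 @ $18.75 + 61 @ $19.00 + 137 @ $19.85 + 174 @ $20.15 = $8,153.30
Check: goods available $21,148.85 = COGS $12,995.55 + ending $8,153.30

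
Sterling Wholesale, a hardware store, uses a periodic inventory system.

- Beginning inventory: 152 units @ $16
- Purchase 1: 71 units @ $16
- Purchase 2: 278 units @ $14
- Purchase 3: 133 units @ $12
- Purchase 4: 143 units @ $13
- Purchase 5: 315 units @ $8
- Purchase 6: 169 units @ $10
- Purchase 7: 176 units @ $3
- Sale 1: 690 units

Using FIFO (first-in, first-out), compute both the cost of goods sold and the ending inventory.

COGS = $9,784; ending inventory = $5,869

Sale 1 (690) [FIFO — oldest first]: 152 @ $16 + 71 @ $16 + 278 @ $14 + 133 @ $12 + 56 @ $13 = $9,784
Ending inventory: 87 @ $13 + 315 @ $8 + 169 @ $10 + 176 @ $3 = $5,869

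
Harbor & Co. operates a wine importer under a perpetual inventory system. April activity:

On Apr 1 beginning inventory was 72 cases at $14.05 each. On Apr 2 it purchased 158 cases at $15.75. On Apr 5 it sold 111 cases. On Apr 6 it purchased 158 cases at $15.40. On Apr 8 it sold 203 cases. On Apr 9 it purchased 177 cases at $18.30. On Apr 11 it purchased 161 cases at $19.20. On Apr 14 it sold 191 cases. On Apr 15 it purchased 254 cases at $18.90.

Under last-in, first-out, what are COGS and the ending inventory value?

Apr 5, 111 sold [LIFO — newest first]: 111 @ $15.75 = $1,748.25
Apr 8, 203 sold [LIFO — newest first]: 158 @ $15.40 + 45 @ $15.75 = $3,141.95
Apr 14, 191 sold [LIFO — newest first]: 161 @ $19.20 + 30 @ $18.30 = $3,640.20
Total COGS = $1,748.25 + $3,141.95 + $3,640.20 = $8,530.40
Ending inventory: 72 @ $14.05 + 2 @ $15.75 + 147 @ $18.30 + 254 @ $18.90 = $8,533.80

COGS = $8,530.40; ending inventory = $8,533.80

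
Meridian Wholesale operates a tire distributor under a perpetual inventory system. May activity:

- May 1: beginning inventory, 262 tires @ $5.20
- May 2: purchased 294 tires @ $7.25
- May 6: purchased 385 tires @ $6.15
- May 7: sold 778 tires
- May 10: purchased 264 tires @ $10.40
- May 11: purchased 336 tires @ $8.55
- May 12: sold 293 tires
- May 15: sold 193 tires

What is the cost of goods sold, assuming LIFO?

COGS = $9,446.85

May 7, 778 sold [LIFO — newest first]: 385 @ $6.15 + 294 @ $7.25 + 99 @ $5.20 = $5,014.05
May 12, 293 sold [LIFO — newest first]: 293 @ $8.55 = $2,505.15
May 15, 193 sold [LIFO — newest first]: 43 @ $8.55 + 150 @ $10.40 = $1,927.65
Total COGS = $5,014.05 + $2,505.15 + $1,927.65 = $9,446.85
Ending inventory: 163 @ $5.20 + 114 @ $10.40 = $2,033.20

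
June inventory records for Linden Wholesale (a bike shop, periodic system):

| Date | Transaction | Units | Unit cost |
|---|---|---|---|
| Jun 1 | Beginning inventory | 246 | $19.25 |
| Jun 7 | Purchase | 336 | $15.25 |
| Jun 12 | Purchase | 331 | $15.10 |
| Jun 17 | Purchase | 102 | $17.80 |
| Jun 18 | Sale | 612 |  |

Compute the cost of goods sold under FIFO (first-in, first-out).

Jun 18, 612 sold [FIFO — oldest first]: 246 @ $19.25 + 336 @ $15.25 + 30 @ $15.10 = $10,312.50
Ending inventory: 301 @ $15.10 + 102 @ $17.80 = $6,360.70

COGS = $10,312.50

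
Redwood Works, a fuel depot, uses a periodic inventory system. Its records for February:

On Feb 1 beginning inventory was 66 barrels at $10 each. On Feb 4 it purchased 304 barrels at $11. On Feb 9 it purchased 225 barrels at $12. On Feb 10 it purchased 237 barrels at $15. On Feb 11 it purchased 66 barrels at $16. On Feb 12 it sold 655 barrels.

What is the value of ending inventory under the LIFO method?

Ending inventory = $2,607

Feb 12, 655 sold [LIFO — newest first]: 66 @ $16 + 237 @ $15 + 225 @ $12 + 127 @ $11 = $8,708
Ending inventory: 66 @ $10 + 177 @ $11 = $2,607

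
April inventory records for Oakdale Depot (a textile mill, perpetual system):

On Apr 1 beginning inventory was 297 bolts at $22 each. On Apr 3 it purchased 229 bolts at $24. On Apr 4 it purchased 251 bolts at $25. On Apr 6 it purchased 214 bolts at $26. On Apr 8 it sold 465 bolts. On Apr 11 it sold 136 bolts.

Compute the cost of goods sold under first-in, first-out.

COGS = $13,905

Apr 8, 465 sold [FIFO — oldest first]: 297 @ $22 + 168 @ $24 = $10,566
Apr 11, 136 sold [FIFO — oldest first]: 61 @ $24 + 75 @ $25 = $3,339
Total COGS = $10,566 + $3,339 = $13,905
Ending inventory: 176 @ $25 + 214 @ $26 = $9,964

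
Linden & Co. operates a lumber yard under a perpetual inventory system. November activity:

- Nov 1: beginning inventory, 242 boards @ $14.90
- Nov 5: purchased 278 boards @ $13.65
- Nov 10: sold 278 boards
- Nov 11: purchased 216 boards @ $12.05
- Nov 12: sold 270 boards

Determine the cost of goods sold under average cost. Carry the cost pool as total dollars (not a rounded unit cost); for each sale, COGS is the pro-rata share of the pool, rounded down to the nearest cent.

COGS = $7,521.17

After Nov 1: 242 on hand, pool $3,605.80 (≈ $14.9000 each)
After Nov 5: 520 on hand, pool $7,400.50 (≈ $14.2317 each)
Nov 10, sell 278: 278/520 × $7,400.50 → $3,956.42
After Nov 11: 458 on hand, pool $6,046.88 (≈ $13.2028 each)
Nov 12, sell 270: 270/458 × $6,046.88 → $3,564.75
Total COGS = $3,956.42 + $3,564.75 = $7,521.17
Ending inventory (cost pool remaining) = $2,482.13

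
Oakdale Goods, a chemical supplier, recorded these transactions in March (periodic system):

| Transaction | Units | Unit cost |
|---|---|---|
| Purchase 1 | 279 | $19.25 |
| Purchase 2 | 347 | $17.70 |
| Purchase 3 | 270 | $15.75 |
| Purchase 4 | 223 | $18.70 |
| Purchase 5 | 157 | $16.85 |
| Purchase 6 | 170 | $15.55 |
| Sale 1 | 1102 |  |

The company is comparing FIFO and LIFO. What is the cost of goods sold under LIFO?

FIFO COGS: 279 @ $19.25 + 347 @ $17.70 + 270 @ $15.75 + 206 @ $18.70 = $19,617.35
LIFO COGS: 170 @ $15.55 + 157 @ $16.85 + 223 @ $18.70 + 270 @ $15.75 + 282 @ $17.70 = $18,702.95

COGS = $18,702.95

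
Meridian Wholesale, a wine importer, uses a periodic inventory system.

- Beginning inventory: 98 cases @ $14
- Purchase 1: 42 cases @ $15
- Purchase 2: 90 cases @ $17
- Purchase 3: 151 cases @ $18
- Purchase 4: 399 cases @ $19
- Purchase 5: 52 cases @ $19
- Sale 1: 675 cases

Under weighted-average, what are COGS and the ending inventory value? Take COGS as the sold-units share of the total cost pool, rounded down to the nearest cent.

Sale 1, sell 675: 675/832 × $14,819.00 → $12,022.62
Ending inventory (cost pool remaining) = $2,796.38
Check: goods available $14,819.00 = COGS $12,022.62 + ending $2,796.38

COGS = $12,022.62; ending inventory = $2,796.38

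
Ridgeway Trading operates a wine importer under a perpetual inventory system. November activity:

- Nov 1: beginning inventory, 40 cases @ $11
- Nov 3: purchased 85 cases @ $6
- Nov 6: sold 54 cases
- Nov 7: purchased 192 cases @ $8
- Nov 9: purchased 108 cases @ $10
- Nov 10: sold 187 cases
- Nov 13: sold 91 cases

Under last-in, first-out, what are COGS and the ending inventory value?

COGS = $2,764; ending inventory = $802

Nov 6, 54 sold [LIFO — newest first]: 54 @ $6 = $324
Nov 10, 187 sold [LIFO — newest first]: 108 @ $10 + 79 @ $8 = $1,712
Nov 13, 91 sold [LIFO — newest first]: 91 @ $8 = $728
Total COGS = $324 + $1,712 + $728 = $2,764
Ending inventory: 40 @ $11 + 31 @ $6 + 22 @ $8 = $802
Check: goods available $3,566 = COGS $2,764 + ending $802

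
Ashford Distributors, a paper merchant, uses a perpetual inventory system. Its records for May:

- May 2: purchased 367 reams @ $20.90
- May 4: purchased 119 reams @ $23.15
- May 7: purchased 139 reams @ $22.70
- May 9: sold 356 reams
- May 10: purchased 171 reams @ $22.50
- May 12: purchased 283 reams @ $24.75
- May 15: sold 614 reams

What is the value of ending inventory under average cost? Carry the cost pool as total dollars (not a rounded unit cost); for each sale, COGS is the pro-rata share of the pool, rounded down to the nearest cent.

Ending inventory = $2,517.22

After May 2: 367 on hand, pool $7,670.30 (≈ $20.9000 each)
After May 4: 486 on hand, pool $10,425.15 (≈ $21.4509 each)
After May 7: 625 on hand, pool $13,580.45 (≈ $21.7287 each)
May 9, sell 356: 356/625 × $13,580.45 → $7,735.42
After May 10: 440 on hand, pool $9,692.53 (≈ $22.0285 each)
After May 12: 723 on hand, pool $16,696.78 (≈ $23.0937 each)
May 15, sell 614: 614/723 × $16,696.78 → $14,179.56
Total COGS = $7,735.42 + $14,179.56 = $21,914.98
Ending inventory (cost pool remaining) = $2,517.22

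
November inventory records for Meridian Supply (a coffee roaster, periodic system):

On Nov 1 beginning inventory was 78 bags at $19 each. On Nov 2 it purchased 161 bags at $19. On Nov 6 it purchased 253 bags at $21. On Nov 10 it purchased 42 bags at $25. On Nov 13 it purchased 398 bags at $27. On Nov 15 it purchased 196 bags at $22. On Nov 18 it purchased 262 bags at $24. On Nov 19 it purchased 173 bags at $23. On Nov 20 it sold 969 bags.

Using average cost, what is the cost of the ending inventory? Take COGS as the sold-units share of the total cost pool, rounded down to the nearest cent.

Ending inventory = $13,768.42

Nov 20, sell 969: 969/1563 × $36,229.00 → $22,460.58
Ending inventory (cost pool remaining) = $13,768.42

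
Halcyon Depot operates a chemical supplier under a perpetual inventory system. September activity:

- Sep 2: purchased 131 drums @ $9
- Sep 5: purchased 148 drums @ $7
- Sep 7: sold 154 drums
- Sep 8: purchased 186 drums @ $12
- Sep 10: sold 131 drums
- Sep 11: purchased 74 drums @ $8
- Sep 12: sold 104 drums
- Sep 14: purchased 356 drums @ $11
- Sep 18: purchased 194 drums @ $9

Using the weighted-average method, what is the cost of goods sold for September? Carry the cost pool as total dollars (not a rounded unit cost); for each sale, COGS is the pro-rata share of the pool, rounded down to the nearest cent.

After Sep 2: 131 on hand, pool $1,179.00 (≈ $9.0000 each)
After Sep 5: 279 on hand, pool $2,215.00 (≈ $7.9391 each)
Sep 7, sell 154: 154/279 × $2,215.00 → $1,222.61
After Sep 8: 311 on hand, pool $3,224.39 (≈ $10.3678 each)
Sep 10, sell 131: 131/311 × $3,224.39 → $1,358.18
After Sep 11: 254 on hand, pool $2,458.21 (≈ $9.6780 each)
Sep 12, sell 104: 104/254 × $2,458.21 → $1,006.51
After Sep 14: 506 on hand, pool $5,367.70 (≈ $10.6081 each)
After Sep 18: 700 on hand, pool $7,113.70 (≈ $10.1624 each)
Total COGS = $1,222.61 + $1,358.18 + $1,006.51 = $3,587.30
Ending inventory (cost pool remaining) = $7,113.70

COGS = $3,587.30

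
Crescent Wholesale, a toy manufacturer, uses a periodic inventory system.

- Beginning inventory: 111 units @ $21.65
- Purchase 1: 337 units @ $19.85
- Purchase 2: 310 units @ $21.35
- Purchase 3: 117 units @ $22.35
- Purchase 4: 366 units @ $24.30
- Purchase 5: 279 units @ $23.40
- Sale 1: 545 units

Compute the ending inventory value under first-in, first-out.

Ending inventory = $22,584.90

Sale 1 (545) [FIFO — oldest first]: 111 @ $21.65 + 337 @ $19.85 + 97 @ $21.35 = $11,163.55
Ending inventory: 213 @ $21.35 + 117 @ $22.35 + 366 @ $24.30 + 279 @ $23.40 = $22,584.90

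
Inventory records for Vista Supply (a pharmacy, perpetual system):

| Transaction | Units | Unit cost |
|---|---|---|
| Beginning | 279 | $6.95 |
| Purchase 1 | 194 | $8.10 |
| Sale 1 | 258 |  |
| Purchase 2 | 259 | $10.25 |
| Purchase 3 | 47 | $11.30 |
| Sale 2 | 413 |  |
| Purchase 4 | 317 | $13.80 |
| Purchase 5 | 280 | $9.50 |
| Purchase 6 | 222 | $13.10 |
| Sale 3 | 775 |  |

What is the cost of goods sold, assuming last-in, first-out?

COGS = $15,281.30

Sale 1 (258) [LIFO — newest first]: 194 @ $8.10 + 64 @ $6.95 = $2,016.20
Sale 2 (413) [LIFO — newest first]: 47 @ $11.30 + 259 @ $10.25 + 107 @ $6.95 = $3,929.50
Sale 3 (775) [LIFO — newest first]: 222 @ $13.10 + 280 @ $9.50 + 273 @ $13.80 = $9,335.60
Total COGS = $2,016.20 + $3,929.50 + $9,335.60 = $15,281.30
Ending inventory: 108 @ $6.95 + 44 @ $13.80 = $1,357.80
Check: goods available $16,639.10 = COGS $15,281.30 + ending $1,357.80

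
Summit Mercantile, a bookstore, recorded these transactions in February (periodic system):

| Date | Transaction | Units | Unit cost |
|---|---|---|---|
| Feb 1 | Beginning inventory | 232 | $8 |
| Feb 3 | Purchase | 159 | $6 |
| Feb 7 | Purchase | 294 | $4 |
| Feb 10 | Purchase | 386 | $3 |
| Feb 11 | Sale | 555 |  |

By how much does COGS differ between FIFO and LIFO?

FIFO COGS: 232 @ $8 + 159 @ $6 + 164 @ $4 = $3,466
LIFO COGS: 386 @ $3 + 169 @ $4 = $1,834
Difference = |$3,466 − $1,834| = $1,632

$1,632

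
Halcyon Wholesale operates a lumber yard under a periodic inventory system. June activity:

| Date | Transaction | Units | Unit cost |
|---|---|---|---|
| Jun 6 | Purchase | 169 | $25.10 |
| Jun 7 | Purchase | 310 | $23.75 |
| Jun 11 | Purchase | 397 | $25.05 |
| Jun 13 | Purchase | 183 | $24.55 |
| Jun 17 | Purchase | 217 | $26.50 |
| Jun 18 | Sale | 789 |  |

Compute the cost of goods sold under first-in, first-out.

Jun 18, 789 sold [FIFO — oldest first]: 169 @ $25.10 + 310 @ $23.75 + 310 @ $25.05 = $19,369.90
Ending inventory: 87 @ $25.05 + 183 @ $24.55 + 217 @ $26.50 = $12,422.50

COGS = $19,369.90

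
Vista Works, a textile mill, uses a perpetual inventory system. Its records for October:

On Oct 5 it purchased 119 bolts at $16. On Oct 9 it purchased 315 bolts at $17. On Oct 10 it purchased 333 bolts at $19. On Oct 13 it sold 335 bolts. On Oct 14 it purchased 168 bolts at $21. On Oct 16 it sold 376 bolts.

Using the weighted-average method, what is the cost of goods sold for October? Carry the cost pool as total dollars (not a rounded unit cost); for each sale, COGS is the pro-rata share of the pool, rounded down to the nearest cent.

After Oct 5: 119 on hand, pool $1,904.00 (≈ $16.0000 each)
After Oct 9: 434 on hand, pool $7,259.00 (≈ $16.7258 each)
After Oct 10: 767 on hand, pool $13,586.00 (≈ $17.7132 each)
Oct 13, sell 335: 335/767 × $13,586.00 → $5,933.91
After Oct 14: 600 on hand, pool $11,180.09 (≈ $18.6335 each)
Oct 16, sell 376: 376/600 × $11,180.09 → $7,006.18
Total COGS = $5,933.91 + $7,006.18 = $12,940.09
Ending inventory (cost pool remaining) = $4,173.91
Check: goods available $17,114.00 = COGS $12,940.09 + ending $4,173.91

COGS = $12,940.09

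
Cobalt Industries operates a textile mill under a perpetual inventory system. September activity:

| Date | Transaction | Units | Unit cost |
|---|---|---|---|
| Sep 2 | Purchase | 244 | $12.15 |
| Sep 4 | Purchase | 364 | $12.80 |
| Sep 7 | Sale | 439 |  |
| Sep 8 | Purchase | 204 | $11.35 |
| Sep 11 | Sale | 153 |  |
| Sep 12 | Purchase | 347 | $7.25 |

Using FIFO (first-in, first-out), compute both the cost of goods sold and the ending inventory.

COGS = $7,419.00; ending inventory = $5,035.95

Sep 7, 439 sold [FIFO — oldest first]: 244 @ $12.15 + 195 @ $12.80 = $5,460.60
Sep 11, 153 sold [FIFO — oldest first]: 153 @ $12.80 = $1,958.40
Total COGS = $5,460.60 + $1,958.40 = $7,419.00
Ending inventory: 16 @ $12.80 + 204 @ $11.35 + 347 @ $7.25 = $5,035.95
Check: goods available $12,454.95 = COGS $7,419.00 + ending $5,035.95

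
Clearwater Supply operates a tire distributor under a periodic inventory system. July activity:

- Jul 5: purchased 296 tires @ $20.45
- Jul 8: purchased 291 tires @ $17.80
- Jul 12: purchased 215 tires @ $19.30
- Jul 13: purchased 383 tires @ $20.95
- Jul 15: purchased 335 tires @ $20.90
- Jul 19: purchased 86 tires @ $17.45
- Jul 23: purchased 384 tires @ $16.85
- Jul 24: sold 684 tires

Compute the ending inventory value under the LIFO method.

Ending inventory = $25,935.25

Jul 24, 684 sold [LIFO — newest first]: 384 @ $16.85 + 86 @ $17.45 + 214 @ $20.90 = $12,443.70
Ending inventory: 296 @ $20.45 + 291 @ $17.80 + 215 @ $19.30 + 383 @ $20.95 + 121 @ $20.90 = $25,935.25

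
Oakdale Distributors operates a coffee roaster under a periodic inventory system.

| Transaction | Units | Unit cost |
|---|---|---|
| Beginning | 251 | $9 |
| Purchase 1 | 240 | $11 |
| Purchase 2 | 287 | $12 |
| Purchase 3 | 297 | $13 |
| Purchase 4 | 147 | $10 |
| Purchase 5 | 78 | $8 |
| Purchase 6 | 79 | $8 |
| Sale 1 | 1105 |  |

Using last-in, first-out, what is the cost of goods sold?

COGS = $12,418

Sale 1 (1105) [LIFO — newest first]: 79 @ $8 + 78 @ $8 + 147 @ $10 + 297 @ $13 + 287 @ $12 + 217 @ $11 = $12,418
Ending inventory: 251 @ $9 + 23 @ $11 = $2,512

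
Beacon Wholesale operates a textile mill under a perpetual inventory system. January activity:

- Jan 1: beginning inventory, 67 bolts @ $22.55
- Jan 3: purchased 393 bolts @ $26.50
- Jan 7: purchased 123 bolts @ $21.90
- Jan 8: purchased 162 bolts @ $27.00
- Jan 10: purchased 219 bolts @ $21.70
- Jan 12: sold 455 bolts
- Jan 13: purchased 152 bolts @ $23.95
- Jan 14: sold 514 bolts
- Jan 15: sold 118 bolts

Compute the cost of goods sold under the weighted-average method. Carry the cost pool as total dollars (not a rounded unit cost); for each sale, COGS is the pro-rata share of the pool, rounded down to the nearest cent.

After Jan 1: 67 on hand, pool $1,510.85 (≈ $22.5500 each)
After Jan 3: 460 on hand, pool $11,925.35 (≈ $25.9247 each)
After Jan 7: 583 on hand, pool $14,619.05 (≈ $25.0756 each)
After Jan 8: 745 on hand, pool $18,993.05 (≈ $25.4940 each)
After Jan 10: 964 on hand, pool $23,745.35 (≈ $24.6321 each)
Jan 12, sell 455: 455/964 × $23,745.35 → $11,207.60
After Jan 13: 661 on hand, pool $16,178.15 (≈ $24.4753 each)
Jan 14, sell 514: 514/661 × $16,178.15 → $12,580.28
Jan 15, sell 118: 118/147 × $3,597.87 → $2,888.08
Total COGS = $11,207.60 + $12,580.28 + $2,888.08 = $26,675.96
Ending inventory (cost pool remaining) = $709.79
Check: goods available $27,385.75 = COGS $26,675.96 + ending $709.79

COGS = $26,675.96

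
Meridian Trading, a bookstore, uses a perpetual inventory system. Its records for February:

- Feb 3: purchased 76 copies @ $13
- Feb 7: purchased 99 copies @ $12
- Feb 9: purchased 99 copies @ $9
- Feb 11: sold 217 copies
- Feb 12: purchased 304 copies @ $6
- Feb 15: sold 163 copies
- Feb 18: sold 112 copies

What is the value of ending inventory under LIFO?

Ending inventory = $915

Feb 11, 217 sold [LIFO — newest first]: 99 @ $9 + 99 @ $12 + 19 @ $13 = $2,326
Feb 15, 163 sold [LIFO — newest first]: 163 @ $6 = $978
Feb 18, 112 sold [LIFO — newest first]: 112 @ $6 = $672
Total COGS = $2,326 + $978 + $672 = $3,976
Ending inventory: 57 @ $13 + 29 @ $6 = $915
Check: goods available $4,891 = COGS $3,976 + ending $915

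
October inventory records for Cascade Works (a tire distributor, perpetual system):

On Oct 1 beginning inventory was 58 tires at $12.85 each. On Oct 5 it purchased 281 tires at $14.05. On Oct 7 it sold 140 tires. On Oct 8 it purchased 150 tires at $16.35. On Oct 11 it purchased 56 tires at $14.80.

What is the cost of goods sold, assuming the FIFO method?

COGS = $1,897.40

Oct 7, 140 sold [FIFO — oldest first]: 58 @ $12.85 + 82 @ $14.05 = $1,897.40
Ending inventory: 199 @ $14.05 + 150 @ $16.35 + 56 @ $14.80 = $6,077.25
Check: goods available $7,974.65 = COGS $1,897.40 + ending $6,077.25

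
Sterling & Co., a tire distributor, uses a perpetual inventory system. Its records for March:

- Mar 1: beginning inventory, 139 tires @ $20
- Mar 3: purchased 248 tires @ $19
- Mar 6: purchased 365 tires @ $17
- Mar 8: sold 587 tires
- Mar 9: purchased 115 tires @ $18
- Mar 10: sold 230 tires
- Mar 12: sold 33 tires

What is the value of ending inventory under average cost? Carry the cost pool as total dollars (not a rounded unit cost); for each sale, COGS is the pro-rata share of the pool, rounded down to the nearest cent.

Ending inventory = $308.15

After Mar 1: 139 on hand, pool $2,780.00 (≈ $20.0000 each)
After Mar 3: 387 on hand, pool $7,492.00 (≈ $19.3592 each)
After Mar 6: 752 on hand, pool $13,697.00 (≈ $18.2141 each)
Mar 8, sell 587: 587/752 × $13,697.00 → $10,691.67
After Mar 9: 280 on hand, pool $5,075.33 (≈ $18.1262 each)
Mar 10, sell 230: 230/280 × $5,075.33 → $4,169.02
Mar 12, sell 33: 33/50 × $906.31 → $598.16
Total COGS = $10,691.67 + $4,169.02 + $598.16 = $15,458.85
Ending inventory (cost pool remaining) = $308.15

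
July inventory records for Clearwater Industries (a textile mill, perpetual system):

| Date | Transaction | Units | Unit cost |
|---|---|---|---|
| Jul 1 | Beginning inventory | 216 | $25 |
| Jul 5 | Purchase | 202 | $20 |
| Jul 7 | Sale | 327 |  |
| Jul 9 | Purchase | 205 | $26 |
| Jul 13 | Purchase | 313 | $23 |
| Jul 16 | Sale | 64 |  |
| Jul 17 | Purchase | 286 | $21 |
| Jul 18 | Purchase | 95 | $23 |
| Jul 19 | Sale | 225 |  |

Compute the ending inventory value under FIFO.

Jul 7, 327 sold [FIFO — oldest first]: 216 @ $25 + 111 @ $20 = $7,620
Jul 16, 64 sold [FIFO — oldest first]: 64 @ $20 = $1,280
Jul 19, 225 sold [FIFO — oldest first]: 27 @ $20 + 198 @ $26 = $5,688
Total COGS = $7,620 + $1,280 + $5,688 = $14,588
Ending inventory: 7 @ $26 + 313 @ $23 + 286 @ $21 + 95 @ $23 = $15,572

Ending inventory = $15,572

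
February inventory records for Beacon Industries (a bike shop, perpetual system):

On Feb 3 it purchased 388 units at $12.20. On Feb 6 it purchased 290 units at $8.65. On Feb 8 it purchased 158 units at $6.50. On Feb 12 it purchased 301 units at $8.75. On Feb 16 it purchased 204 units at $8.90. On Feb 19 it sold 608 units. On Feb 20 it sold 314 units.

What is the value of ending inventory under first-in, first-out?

Feb 19, 608 sold [FIFO — oldest first]: 388 @ $12.20 + 220 @ $8.65 = $6,636.60
Feb 20, 314 sold [FIFO — oldest first]: 70 @ $8.65 + 158 @ $6.50 + 86 @ $8.75 = $2,385.00
Total COGS = $6,636.60 + $2,385.00 = $9,021.60
Ending inventory: 215 @ $8.75 + 204 @ $8.90 = $3,696.85

Ending inventory = $3,696.85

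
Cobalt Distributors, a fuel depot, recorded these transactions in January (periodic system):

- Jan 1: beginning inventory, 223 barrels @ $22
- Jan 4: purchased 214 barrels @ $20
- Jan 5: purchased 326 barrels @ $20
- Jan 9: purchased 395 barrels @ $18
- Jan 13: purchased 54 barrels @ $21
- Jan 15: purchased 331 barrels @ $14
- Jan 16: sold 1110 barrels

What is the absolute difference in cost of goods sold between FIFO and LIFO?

FIFO COGS: 223 @ $22 + 214 @ $20 + 326 @ $20 + 347 @ $18 = $21,952
LIFO COGS: 331 @ $14 + 54 @ $21 + 395 @ $18 + 326 @ $20 + 4 @ $20 = $19,478
Difference = |$21,952 − $19,478| = $2,474

$2,474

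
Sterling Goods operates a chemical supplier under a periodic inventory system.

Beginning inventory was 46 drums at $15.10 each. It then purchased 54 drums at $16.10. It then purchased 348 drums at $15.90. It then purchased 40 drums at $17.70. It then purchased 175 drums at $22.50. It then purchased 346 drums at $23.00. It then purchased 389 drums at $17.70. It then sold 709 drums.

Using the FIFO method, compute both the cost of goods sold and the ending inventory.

Sale 1 (709) [FIFO — oldest first]: 46 @ $15.10 + 54 @ $16.10 + 348 @ $15.90 + 40 @ $17.70 + 175 @ $22.50 + 46 @ $23.00 = $12,800.70
Ending inventory: 300 @ $23.00 + 389 @ $17.70 = $13,785.30

COGS = $12,800.70; ending inventory = $13,785.30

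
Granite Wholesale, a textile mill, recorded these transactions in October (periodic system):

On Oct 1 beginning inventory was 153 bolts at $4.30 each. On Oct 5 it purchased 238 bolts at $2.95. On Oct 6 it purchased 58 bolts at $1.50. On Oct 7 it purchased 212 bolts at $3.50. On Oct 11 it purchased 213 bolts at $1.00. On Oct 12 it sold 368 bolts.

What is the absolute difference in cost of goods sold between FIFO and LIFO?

FIFO COGS: 153 @ $4.30 + 215 @ $2.95 = $1,292.15
LIFO COGS: 213 @ $1.00 + 155 @ $3.50 = $755.50
Difference = |$1,292.15 − $755.50| = $536.65

$536.65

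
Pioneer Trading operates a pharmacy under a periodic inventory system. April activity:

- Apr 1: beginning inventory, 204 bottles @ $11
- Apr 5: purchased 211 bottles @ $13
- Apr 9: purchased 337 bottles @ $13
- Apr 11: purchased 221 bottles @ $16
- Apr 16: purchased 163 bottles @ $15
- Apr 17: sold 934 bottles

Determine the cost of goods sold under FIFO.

COGS = $12,280

Apr 17, 934 sold [FIFO — oldest first]: 204 @ $11 + 211 @ $13 + 337 @ $13 + 182 @ $16 = $12,280
Ending inventory: 39 @ $16 + 163 @ $15 = $3,069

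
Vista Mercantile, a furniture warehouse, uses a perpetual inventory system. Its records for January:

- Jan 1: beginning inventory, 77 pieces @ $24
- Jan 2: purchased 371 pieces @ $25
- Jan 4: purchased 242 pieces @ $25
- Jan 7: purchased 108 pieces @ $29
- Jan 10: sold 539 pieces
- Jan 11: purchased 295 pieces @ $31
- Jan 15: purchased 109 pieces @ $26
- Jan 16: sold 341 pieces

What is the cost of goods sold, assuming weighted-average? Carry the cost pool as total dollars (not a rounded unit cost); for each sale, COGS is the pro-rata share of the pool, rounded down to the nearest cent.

After Jan 1: 77 on hand, pool $1,848.00 (≈ $24.0000 each)
After Jan 2: 448 on hand, pool $11,123.00 (≈ $24.8281 each)
After Jan 4: 690 on hand, pool $17,173.00 (≈ $24.8884 each)
After Jan 7: 798 on hand, pool $20,305.00 (≈ $25.4449 each)
Jan 10, sell 539: 539/798 × $20,305.00 → $13,714.78
After Jan 11: 554 on hand, pool $15,735.22 (≈ $28.4029 each)
After Jan 15: 663 on hand, pool $18,569.22 (≈ $28.0079 each)
Jan 16, sell 341: 341/663 × $18,569.22 → $9,550.68
Total COGS = $13,714.78 + $9,550.68 = $23,265.46
Ending inventory (cost pool remaining) = $9,018.54
Check: goods available $32,284.00 = COGS $23,265.46 + ending $9,018.54

COGS = $23,265.46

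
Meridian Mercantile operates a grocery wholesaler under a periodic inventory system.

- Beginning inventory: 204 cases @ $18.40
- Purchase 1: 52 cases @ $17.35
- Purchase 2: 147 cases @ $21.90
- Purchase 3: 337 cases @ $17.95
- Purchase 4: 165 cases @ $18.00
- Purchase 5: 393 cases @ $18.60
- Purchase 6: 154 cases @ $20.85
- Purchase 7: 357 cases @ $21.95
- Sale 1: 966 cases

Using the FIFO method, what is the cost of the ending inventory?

Ending inventory = $17,222.25

Sale 1 (966) [FIFO — oldest first]: 204 @ $18.40 + 52 @ $17.35 + 147 @ $21.90 + 337 @ $17.95 + 165 @ $18.00 + 61 @ $18.60 = $18,028.85
Ending inventory: 332 @ $18.60 + 154 @ $20.85 + 357 @ $21.95 = $17,222.25
Check: goods available $35,251.10 = COGS $18,028.85 + ending $17,222.25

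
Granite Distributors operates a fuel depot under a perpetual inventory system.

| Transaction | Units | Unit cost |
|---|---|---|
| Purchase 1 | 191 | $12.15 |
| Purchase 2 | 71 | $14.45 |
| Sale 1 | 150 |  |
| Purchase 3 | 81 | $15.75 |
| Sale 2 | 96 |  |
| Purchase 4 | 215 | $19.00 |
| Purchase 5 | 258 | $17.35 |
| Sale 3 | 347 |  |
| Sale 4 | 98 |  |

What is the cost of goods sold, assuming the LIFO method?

COGS = $11,473.10

Sale 1 (150) [LIFO — newest first]: 71 @ $14.45 + 79 @ $12.15 = $1,985.80
Sale 2 (96) [LIFO — newest first]: 81 @ $15.75 + 15 @ $12.15 = $1,458.00
Sale 3 (347) [LIFO — newest first]: 258 @ $17.35 + 89 @ $19.00 = $6,167.30
Sale 4 (98) [LIFO — newest first]: 98 @ $19.00 = $1,862.00
Total COGS = $1,985.80 + $1,458.00 + $6,167.30 + $1,862.00 = $11,473.10
Ending inventory: 97 @ $12.15 + 28 @ $19.00 = $1,710.55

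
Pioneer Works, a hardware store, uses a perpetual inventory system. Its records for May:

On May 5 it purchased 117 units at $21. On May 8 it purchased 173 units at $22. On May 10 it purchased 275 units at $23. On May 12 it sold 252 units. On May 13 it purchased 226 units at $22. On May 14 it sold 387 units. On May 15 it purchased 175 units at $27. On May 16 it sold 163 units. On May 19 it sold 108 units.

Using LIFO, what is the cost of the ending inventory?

Ending inventory = $1,176

May 12, 252 sold [LIFO — newest first]: 252 @ $23 = $5,796
May 14, 387 sold [LIFO — newest first]: 226 @ $22 + 23 @ $23 + 138 @ $22 = $8,537
May 16, 163 sold [LIFO — newest first]: 163 @ $27 = $4,401
May 19, 108 sold [LIFO — newest first]: 12 @ $27 + 35 @ $22 + 61 @ $21 = $2,375
Total COGS = $5,796 + $8,537 + $4,401 + $2,375 = $21,109
Ending inventory: 56 @ $21 = $1,176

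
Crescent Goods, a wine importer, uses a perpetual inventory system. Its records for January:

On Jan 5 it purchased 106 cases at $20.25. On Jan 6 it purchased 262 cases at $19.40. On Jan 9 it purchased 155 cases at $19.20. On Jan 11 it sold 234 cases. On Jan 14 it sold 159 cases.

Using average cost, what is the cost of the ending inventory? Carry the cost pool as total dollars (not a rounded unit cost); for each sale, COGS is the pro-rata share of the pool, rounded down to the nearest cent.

After Jan 5: 106 on hand, pool $2,146.50 (≈ $20.2500 each)
After Jan 6: 368 on hand, pool $7,229.30 (≈ $19.6448 each)
After Jan 9: 523 on hand, pool $10,205.30 (≈ $19.5130 each)
Jan 11, sell 234: 234/523 × $10,205.30 → $4,566.04
Jan 14, sell 159: 159/289 × $5,639.26 → $3,102.56
Total COGS = $4,566.04 + $3,102.56 = $7,668.60
Ending inventory (cost pool remaining) = $2,536.70

Ending inventory = $2,536.70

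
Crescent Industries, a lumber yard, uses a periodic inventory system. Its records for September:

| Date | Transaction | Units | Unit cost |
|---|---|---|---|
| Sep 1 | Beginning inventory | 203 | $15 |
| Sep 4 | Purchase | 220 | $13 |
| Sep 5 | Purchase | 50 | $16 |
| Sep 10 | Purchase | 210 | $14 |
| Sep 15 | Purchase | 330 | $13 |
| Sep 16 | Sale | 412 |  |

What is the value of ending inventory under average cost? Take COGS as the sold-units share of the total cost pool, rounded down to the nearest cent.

Sep 16, sell 412: 412/1013 × $13,935.00 → $5,667.54
Ending inventory (cost pool remaining) = $8,267.46
Check: goods available $13,935.00 = COGS $5,667.54 + ending $8,267.46

Ending inventory = $8,267.46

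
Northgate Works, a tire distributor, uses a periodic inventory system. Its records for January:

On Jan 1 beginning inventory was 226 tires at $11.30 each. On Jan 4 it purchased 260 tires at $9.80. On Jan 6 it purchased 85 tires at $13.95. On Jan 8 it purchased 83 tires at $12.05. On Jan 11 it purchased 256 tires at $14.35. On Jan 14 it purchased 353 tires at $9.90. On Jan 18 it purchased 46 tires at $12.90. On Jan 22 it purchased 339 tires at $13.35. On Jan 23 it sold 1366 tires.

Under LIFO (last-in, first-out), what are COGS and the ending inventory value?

COGS = $16,472.45; ending inventory = $3,102.60

Jan 23, 1366 sold [LIFO — newest first]: 339 @ $13.35 + 46 @ $12.90 + 353 @ $9.90 + 256 @ $14.35 + 83 @ $12.05 + 85 @ $13.95 + 204 @ $9.80 = $16,472.45
Ending inventory: 226 @ $11.30 + 56 @ $9.80 = $3,102.60
Check: goods available $19,575.05 = COGS $16,472.45 + ending $3,102.60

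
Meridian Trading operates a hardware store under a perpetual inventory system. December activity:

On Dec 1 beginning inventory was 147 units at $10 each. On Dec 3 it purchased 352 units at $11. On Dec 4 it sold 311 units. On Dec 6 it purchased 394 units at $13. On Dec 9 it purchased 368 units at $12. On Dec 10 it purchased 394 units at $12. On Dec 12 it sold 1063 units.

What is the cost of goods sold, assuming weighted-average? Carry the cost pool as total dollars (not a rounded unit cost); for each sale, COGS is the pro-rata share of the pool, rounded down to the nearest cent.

After Dec 1: 147 on hand, pool $1,470.00 (≈ $10.0000 each)
After Dec 3: 499 on hand, pool $5,342.00 (≈ $10.7054 each)
Dec 4, sell 311: 311/499 × $5,342.00 → $3,329.38
After Dec 6: 582 on hand, pool $7,134.62 (≈ $12.2588 each)
After Dec 9: 950 on hand, pool $11,550.62 (≈ $12.1585 each)
After Dec 10: 1344 on hand, pool $16,278.62 (≈ $12.1121 each)
Dec 12, sell 1063: 1063/1344 × $16,278.62 → $12,875.12
Total COGS = $3,329.38 + $12,875.12 = $16,204.50
Ending inventory (cost pool remaining) = $3,403.50

COGS = $16,204.50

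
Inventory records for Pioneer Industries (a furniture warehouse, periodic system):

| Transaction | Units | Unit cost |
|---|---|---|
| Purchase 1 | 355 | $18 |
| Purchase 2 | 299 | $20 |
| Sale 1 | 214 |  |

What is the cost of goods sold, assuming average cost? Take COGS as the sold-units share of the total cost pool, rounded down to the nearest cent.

Sale 1, sell 214: 214/654 × $12,370.00 → $4,047.67
Ending inventory (cost pool remaining) = $8,322.33
Check: goods available $12,370.00 = COGS $4,047.67 + ending $8,322.33

COGS = $4,047.67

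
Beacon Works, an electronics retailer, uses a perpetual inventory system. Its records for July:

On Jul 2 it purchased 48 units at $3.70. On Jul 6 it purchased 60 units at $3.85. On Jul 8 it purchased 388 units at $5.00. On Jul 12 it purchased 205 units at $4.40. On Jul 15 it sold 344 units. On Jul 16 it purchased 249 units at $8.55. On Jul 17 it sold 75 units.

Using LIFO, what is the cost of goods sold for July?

COGS = $2,238.25

Jul 15, 344 sold [LIFO — newest first]: 205 @ $4.40 + 139 @ $5.00 = $1,597.00
Jul 17, 75 sold [LIFO — newest first]: 75 @ $8.55 = $641.25
Total COGS = $1,597.00 + $641.25 = $2,238.25
Ending inventory: 48 @ $3.70 + 60 @ $3.85 + 249 @ $5.00 + 174 @ $8.55 = $3,141.30
Check: goods available $5,379.55 = COGS $2,238.25 + ending $3,141.30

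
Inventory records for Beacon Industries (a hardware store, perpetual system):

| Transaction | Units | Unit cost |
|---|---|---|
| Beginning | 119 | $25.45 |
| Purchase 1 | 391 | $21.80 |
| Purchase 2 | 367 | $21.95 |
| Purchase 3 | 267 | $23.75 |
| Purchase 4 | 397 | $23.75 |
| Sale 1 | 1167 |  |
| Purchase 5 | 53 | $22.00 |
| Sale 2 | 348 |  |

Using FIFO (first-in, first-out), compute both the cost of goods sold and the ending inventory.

COGS = $34,760.50; ending inventory = $1,783.50

Sale 1 (1167) [FIFO — oldest first]: 119 @ $25.45 + 391 @ $21.80 + 367 @ $21.95 + 267 @ $23.75 + 23 @ $23.75 = $26,495.50
Sale 2 (348) [FIFO — oldest first]: 348 @ $23.75 = $8,265.00
Total COGS = $26,495.50 + $8,265.00 = $34,760.50
Ending inventory: 26 @ $23.75 + 53 @ $22.00 = $1,783.50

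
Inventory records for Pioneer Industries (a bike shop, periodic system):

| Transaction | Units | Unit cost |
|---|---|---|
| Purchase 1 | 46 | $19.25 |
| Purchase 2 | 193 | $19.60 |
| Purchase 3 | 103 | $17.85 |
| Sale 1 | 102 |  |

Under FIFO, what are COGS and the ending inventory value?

COGS = $1,983.10; ending inventory = $4,523.75

Sale 1 (102) [FIFO — oldest first]: 46 @ $19.25 + 56 @ $19.60 = $1,983.10
Ending inventory: 137 @ $19.60 + 103 @ $17.85 = $4,523.75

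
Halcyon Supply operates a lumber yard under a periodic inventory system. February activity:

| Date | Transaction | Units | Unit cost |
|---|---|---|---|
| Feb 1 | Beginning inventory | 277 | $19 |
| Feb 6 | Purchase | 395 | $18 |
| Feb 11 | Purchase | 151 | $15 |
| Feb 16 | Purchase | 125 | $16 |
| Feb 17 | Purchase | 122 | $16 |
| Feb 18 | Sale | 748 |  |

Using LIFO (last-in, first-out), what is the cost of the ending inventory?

Ending inventory = $6,073

Feb 18, 748 sold [LIFO — newest first]: 122 @ $16 + 125 @ $16 + 151 @ $15 + 350 @ $18 = $12,517
Ending inventory: 277 @ $19 + 45 @ $18 = $6,073
Check: goods available $18,590 = COGS $12,517 + ending $6,073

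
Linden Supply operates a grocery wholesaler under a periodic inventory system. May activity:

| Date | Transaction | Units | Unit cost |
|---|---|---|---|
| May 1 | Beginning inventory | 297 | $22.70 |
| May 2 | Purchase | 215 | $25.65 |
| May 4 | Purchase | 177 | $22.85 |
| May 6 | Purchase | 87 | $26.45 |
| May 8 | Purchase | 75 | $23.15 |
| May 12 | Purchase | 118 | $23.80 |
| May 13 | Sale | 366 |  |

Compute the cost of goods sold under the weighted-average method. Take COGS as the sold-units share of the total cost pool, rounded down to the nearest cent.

COGS = $8,742.79

May 13, sell 366: 366/969 × $23,146.90 → $8,742.79
Ending inventory (cost pool remaining) = $14,404.11
Check: goods available $23,146.90 = COGS $8,742.79 + ending $14,404.11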